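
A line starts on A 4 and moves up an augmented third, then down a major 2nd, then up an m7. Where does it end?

A sharp 5

An augmented third up from A4 is C##5.
C##5 down a major second → B#4 (2 semitones).
A minor seventh up from B#4 is A#5.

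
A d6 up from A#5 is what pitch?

The sixth takes the letter from A up to F.
Moving 7 semitones up from A#5 (the size of a diminished sixth) reaches F6.

F6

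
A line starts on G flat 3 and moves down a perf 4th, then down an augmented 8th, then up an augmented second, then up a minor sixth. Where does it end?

C flat 3

Gb3 down a perfect fourth → Db3 (5 semitones).
Down an augmented octave from Db3: Dbb2 (13 semitones down).
Up an augmented second from Dbb2: Eb2 (3 semitones up).
Up a minor sixth from Eb2: Cb3 (8 semitones up).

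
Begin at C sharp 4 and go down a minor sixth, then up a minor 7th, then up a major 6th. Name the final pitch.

C#4 down a minor sixth → E#3 (8 semitones).
A minor seventh up from E#3 is D#4.
A major sixth up from D#4 is B#4.

B sharp 4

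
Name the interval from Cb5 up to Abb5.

C to A spans six letter names (C-D-E-F-G-A), so the interval is some kind of sixth.
Cb5 to Abb5 is 8 semitones, a half step short of the major sixth (9), so this is minor.

minor sixth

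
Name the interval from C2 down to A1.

minor third

Descending from C2 to A1 is the same interval as ascending A1 to C2.
A to C spans three letter names (A-B-C), so the interval is some kind of third.
A major third would be 4 semitones, but A1 to C2 is 3 — one semitone narrower, making it a minor third.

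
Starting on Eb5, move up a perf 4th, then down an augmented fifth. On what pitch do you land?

Dbb5

A perfect fourth up from Eb5 is Ab5.
Ab5 down an augmented fifth → Dbb5 (8 semitones).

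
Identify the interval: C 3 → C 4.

C to C is the same letter name, plus an octave: an octave.
The perfect octave spans 12 semitones, and C3 to C4 is exactly 12 semitones — so this is a perfect octave.

P8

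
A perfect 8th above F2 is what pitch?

The letter stays F (same as the start), shifted an octave up.
A perfect octave spans 12 semitones, so from F2 the target pitch is F3.

F3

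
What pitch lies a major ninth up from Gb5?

The ninth's letter: G up two letter names plus an octave → A.
A major ninth is 14 semitones; 14 semitones up from Gb5 gives Ab6.

Ab6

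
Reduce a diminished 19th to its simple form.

Each octave removed subtracts seven from the number: 19 − 14 = 5.
That makes a diminished nineteenth a compound diminished fifth — 2 octaves plus a diminished fifth.

diminished fifth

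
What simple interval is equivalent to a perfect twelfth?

Subtracting seven from the interval number removes an octave: 12 − 7 = 5.
That makes a perfect twelfth a compound perfect fifth — an octave plus a perfect fifth.

P5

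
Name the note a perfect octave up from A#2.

For an octave the letter name doesn't change: still A, an octave up.
A perfect octave spans 12 semitones, so from A#2 the target pitch is A#3.

A#3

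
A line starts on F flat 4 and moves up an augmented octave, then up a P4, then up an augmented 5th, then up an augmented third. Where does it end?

A double-sharp 6

Up an augmented octave from Fb4: F5 (13 semitones up).
F5 up a perfect fourth → Bb5 (5 semitones).
Up an augmented fifth from Bb5: F#6 (8 semitones up).
An augmented third up from F#6 is A##6.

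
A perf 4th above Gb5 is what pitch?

Cb6

The fourth takes the letter from G up to C.
A perfect fourth is 5 semitones; 5 semitones up from Gb5 gives Cb6.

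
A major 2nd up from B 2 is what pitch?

C-sharp 3

Counting two letter names up from B lands on C.
Moving 2 semitones up from B2 (the size of a major second) reaches C#3.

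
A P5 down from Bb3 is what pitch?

Eb3

The fifth takes the letter from B down to E.
A perfect fifth spans 7 semitones, so from Bb3 the target pitch is Eb3.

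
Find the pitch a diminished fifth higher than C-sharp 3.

G 3

The fifth takes the letter from C up to G.
A diminished fifth is 6 semitones; 6 semitones up from C#3 gives G3.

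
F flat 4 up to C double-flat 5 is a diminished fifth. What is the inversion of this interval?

A4

Interval numbers invert to sum to nine: 5 + 4 = 9, so a fifth inverts to a fourth.
And diminished becomes augmented under inversion, so we get an augmented fourth.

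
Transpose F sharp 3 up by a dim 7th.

E flat 4

Counting seven letter names up from F lands on E.
A diminished seventh spans 9 semitones, so from F#3 the target pitch is Eb4.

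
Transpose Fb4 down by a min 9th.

Eb3

Two letters down from F (plus an octave) reaches E.
A minor ninth spans 13 semitones, so from Fb4 the target pitch is Eb3.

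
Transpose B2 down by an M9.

The ninth's letter: B down two letter names plus an octave → A.
A major ninth is 14 semitones; 14 semitones down from B2 gives A1.

A1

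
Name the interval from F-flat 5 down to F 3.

diminished 15th

Descending from Fb5 to F3 is the same interval as ascending F3 to Fb5.
F to F is the same letter name, plus 2 octaves: a fifteenth.
A perfect fifteenth would be 24 semitones; F3 to Fb5 is 23, one semitone narrower, so the interval is diminished.
(Equivalently, a compound diminished octave: a diminished octave plus an octave.)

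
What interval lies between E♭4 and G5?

major tenth

E to G spans three letter names (E-F-G), plus an octave, so the interval is some kind of tenth.
The major tenth spans 16 semitones, and Eb4 to G5 is exactly 16 semitones — so this is a major tenth.
(Equivalently, a compound major third: a major third plus an octave.)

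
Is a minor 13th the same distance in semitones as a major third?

A minor thirteenth is 20 semitones but a major third is 4 semitones — different sizes.

No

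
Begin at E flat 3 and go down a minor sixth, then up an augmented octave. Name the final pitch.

G sharp 3

A minor sixth down from Eb3 is G2.
An augmented octave up from G2 is G#3.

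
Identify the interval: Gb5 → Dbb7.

G to D spans five letter names (G-A-B-C-D), plus an octave, so the interval is some kind of twelfth.
Gb5 to Dbb7 spans 18 semitones — one semitone narrower than the perfect twelfth (19) — giving a diminished twelfth.
(Equivalently, a compound diminished fifth: a diminished fifth plus an octave.)

diminished 12th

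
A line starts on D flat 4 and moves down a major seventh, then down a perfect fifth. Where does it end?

A double-flat 2

A major seventh down from Db4 is Ebb3.
Down a perfect fifth from Ebb3: Abb2 (7 semitones down).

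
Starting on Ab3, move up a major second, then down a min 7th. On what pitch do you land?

Up a major second from Ab3: Bb3 (2 semitones up).
A minor seventh down from Bb3 is C3.

C3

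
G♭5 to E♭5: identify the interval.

Descending from Gb5 to Eb5 is the same interval as ascending Eb5 to Gb5.
E to G spans three letter names (E-F-G) — that makes it a third of some quality.
Eb5 to Gb5 is 3 semitones, a half step short of the major third (4), so this is minor.

m3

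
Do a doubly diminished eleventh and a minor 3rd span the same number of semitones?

15 semitones (doubly diminished eleventh) vs 3 semitones (minor third): not equal.

No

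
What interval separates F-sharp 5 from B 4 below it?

Descending from F#5 to B4 is the same interval as ascending B4 to F#5.
B to F spans five letter names (B-C-D-E-F), so the interval is some kind of fifth.
Counting semitones, B4→F#5 is 7, which is the perfect fifth.

perfect fifth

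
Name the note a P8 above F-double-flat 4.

The letter stays F (same as the start), shifted an octave up.
A perfect octave is 12 semitones; 12 semitones up from Fbb4 gives Fbb5.

F-double-flat 5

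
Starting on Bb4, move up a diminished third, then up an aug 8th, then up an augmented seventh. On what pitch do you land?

C#7

A diminished third up from Bb4 is Dbb5.
Dbb5 up an augmented octave → Db6 (13 semitones).
Up an augmented seventh from Db6: C#7 (12 semitones up).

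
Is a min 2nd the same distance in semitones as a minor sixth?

No

A minor second is 1 semitone but a minor sixth is 8 semitones — different sizes.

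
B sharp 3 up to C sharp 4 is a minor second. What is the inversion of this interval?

major seventh

The rule of nine gives the new number: 9 − 2 = 7, so a second becomes a seventh.
The quality also flips — minor becomes major — giving a major seventh.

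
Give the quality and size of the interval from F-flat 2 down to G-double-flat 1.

Descending from Fb2 to Gbb1 is the same interval as ascending Gbb1 to Fb2.
G to F spans seven letter names (G-A-B-C-D-E-F): a seventh.
Gbb1 to Fb2 is 11 semitones, matching the major seventh exactly, so the quality is major.

M7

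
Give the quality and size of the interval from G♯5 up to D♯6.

G to D spans five letter names (G-A-B-C-D): a fifth.
G#5 to D#6 is 7 semitones, matching the perfect fifth exactly, so the quality is perfect.

perfect 5th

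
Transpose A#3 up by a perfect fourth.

Four letter names up from A: D.
A perfect fourth spans 5 semitones, so from A#3 the target pitch is D#4.

D#4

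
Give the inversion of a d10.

First reduce the compound diminished tenth to its simple form, a diminished third.
Inverted interval numbers add to nine, so a third pairs with a sixth (3 + 6 = 9).
The quality also flips — diminished becomes augmented — giving an augmented sixth.

augmented 6th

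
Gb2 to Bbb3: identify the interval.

minor tenth

G to B spans three letter names (G-A-B), plus an octave: a tenth.
Gb2 to Bbb3 is 15 semitones, a half step short of the major tenth (16), so this is minor.
(Equivalently, a compound minor third: a minor third plus an octave.)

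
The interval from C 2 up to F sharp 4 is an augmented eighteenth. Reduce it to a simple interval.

Each octave removed subtracts seven from the number: 18 − 14 = 4.
So an augmented eighteenth is 2 octaves plus an augmented fourth. The quality is unchanged.

A4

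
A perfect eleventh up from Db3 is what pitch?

Counting four letter names plus an octave up from D lands on G.
Moving 17 semitones up from Db3 (the size of a perfect eleventh) reaches Gb4.

Gb4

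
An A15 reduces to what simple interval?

A8

Subtracting seven from the interval number removes an octave: 15 − 7 = 8.
So an augmented fifteenth is an octave plus an augmented octave. The quality is unchanged.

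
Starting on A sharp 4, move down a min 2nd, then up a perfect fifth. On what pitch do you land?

D double-sharp 5

A minor second down from A#4 is G##4.
G##4 up a perfect fifth → D##5 (7 semitones).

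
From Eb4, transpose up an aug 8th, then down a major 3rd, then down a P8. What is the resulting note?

C4

Up an augmented octave from Eb4: E5 (13 semitones up).
Down a major third from E5: C5 (4 semitones down).
C5 down a perfect octave → C4 (12 semitones).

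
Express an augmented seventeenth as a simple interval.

augmented third

Each octave removed subtracts seven from the number: 17 − 14 = 3.
That makes an augmented seventeenth a compound augmented third — 2 octaves plus an augmented third.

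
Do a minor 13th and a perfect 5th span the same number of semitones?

No

A minor thirteenth spans 20 semitones; a perfect fifth spans 7 semitones. They differ by 13.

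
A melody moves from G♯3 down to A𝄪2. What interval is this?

d7

Descending from G#3 to A##2 is the same interval as ascending A##2 to G#3.
A to G spans seven letter names (A-B-C-D-E-F-G), so the interval is some kind of seventh.
A##2 to G#3 spans 9 semitones — two semitones narrower than the major seventh (11) — giving a diminished seventh.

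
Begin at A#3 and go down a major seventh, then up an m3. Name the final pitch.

A#3 down a major seventh → B2 (11 semitones).
B2 up a minor third → D3 (3 semitones).

D3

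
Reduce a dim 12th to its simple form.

d5

Take out an octave (7 from the number): 12 − 7 = 5.
Quality carries through unchanged, so the simple form is a diminished fifth.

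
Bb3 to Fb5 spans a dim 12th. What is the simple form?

diminished fifth

Take out an octave (7 from the number): 12 − 7 = 5.
Quality carries through unchanged, so the simple form is a diminished fifth.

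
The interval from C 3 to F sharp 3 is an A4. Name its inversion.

diminished 5th

The rule of nine gives the new number: 9 − 4 = 5, so a fourth becomes a fifth.
The quality also flips — augmented becomes diminished — giving a diminished fifth.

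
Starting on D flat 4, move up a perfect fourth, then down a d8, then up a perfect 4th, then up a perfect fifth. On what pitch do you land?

G 4

Up a perfect fourth from Db4: Gb4 (5 semitones up).
Down a diminished octave from Gb4: G3 (11 semitones down).
Up a perfect fourth from G3: C4 (5 semitones up).
C4 up a perfect fifth → G4 (7 semitones).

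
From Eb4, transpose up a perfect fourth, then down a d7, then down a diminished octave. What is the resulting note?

B#2

A perfect fourth up from Eb4 is Ab4.
Ab4 down a diminished seventh → B3 (9 semitones).
Down a diminished octave from B3: B#2 (11 semitones down).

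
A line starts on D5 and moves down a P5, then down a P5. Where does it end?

D5 down a perfect fifth → G4 (7 semitones).
Down a perfect fifth from G4: C4 (7 semitones down).

C4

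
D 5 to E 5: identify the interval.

D to E spans two letter names (D-E) — that makes it a second of some quality.
The major second spans 2 semitones, and D5 to E5 is exactly 2 semitones — so this is a major second.

major second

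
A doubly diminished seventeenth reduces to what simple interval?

Subtracting seven from the interval number removes an octave: 17 − 14 = 3.
Quality carries through unchanged, so the simple form is a doubly diminished third.

doubly diminished third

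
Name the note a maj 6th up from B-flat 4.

Counting six letter names up from B lands on G.
A major sixth spans 9 semitones, so from Bb4 the target pitch is G5.

G 5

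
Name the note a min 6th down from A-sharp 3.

C-double-sharp 3

Six letter names down from A: C.
Moving 8 semitones down from A#3 (the size of a minor sixth) reaches C##3.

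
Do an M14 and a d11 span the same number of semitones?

A major fourteenth spans 23 semitones; a diminished eleventh spans 16 semitones. They differ by 7.

No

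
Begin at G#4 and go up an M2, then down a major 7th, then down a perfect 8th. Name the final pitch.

Up a major second from G#4: A#4 (2 semitones up).
A#4 down a major seventh → B3 (11 semitones).
Down a perfect octave from B3: B2 (12 semitones down).

B2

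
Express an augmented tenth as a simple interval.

Take out an octave (7 from the number): 10 − 7 = 3.
Quality carries through unchanged, so the simple form is an augmented third.

A3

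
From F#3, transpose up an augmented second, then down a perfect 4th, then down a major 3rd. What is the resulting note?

B#2

F#3 up an augmented second → G##3 (3 semitones).
Down a perfect fourth from G##3: D##3 (5 semitones down).
D##3 down a major third → B#2 (4 semitones).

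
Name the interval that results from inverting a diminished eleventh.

First reduce the compound diminished eleventh to its simple form, a diminished fourth.
The rule of nine gives the new number: 9 − 4 = 5, so a fourth becomes a fifth.
Quality inverts too: diminished becomes augmented. That makes the inversion an augmented fifth.

augmented fifth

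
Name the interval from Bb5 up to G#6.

augmented sixth

B to G spans six letter names (B-C-D-E-F-G), so the interval is some kind of sixth.
The major sixth is 9 semitones; here we have 10, one semitone wider: augmented.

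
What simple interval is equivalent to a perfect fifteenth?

perfect 8th

Subtracting seven from the interval number removes an octave: 15 − 7 = 8.
So a perfect fifteenth is an octave plus a perfect octave. The quality is unchanged.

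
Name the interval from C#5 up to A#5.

M6

C to A spans six letter names (C-D-E-F-G-A): a sixth.
The major sixth spans 9 semitones, and C#5 to A#5 is exactly 9 semitones — so this is a major sixth.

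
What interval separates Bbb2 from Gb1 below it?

Descending from Bbb2 to Gb1 is the same interval as ascending Gb1 to Bbb2.
G to B spans three letter names (G-A-B), plus an octave: a tenth.
Gb1 to Bbb2 is 15 semitones, a half step short of the major tenth (16), so this is minor.
(Equivalently, a compound minor third: a minor third plus an octave.)

minor tenth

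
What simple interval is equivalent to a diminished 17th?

diminished 3rd

Each octave removed subtracts seven from the number: 17 − 14 = 3.
That makes a diminished seventeenth a compound diminished third — 2 octaves plus a diminished third.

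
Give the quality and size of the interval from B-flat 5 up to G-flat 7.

minor 13th

B to G spans six letter names (B-C-D-E-F-G), plus an octave, so the interval is some kind of thirteenth.
Bb5 to Gb7 is 20 semitones, a half step short of the major thirteenth (21), so this is minor.
(Equivalently, a compound minor sixth: a minor sixth plus an octave.)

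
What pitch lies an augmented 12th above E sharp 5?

Five letters up from E (plus an octave) reaches B.
An augmented twelfth spans 20 semitones, so from E#5 the target pitch is B##6.

B double-sharp 6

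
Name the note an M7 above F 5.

E 6

Seven letter names up from F: E.
A major seventh spans 11 semitones, so from F5 the target pitch is E6.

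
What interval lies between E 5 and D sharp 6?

E to D spans seven letter names (E-F-G-A-B-C-D): a seventh.
The major seventh spans 11 semitones, and E5 to D#6 is exactly 11 semitones — so this is a major seventh.

M7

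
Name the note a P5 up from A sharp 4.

E sharp 5

Five letter names up from A: E.
A perfect fifth spans 7 semitones, so from A#4 the target pitch is E#5.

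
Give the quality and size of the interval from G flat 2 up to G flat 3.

P8

G to G is the same letter name, plus an octave: an octave.
Counting semitones, Gb2→Gb3 is 12, which is the perfect octave.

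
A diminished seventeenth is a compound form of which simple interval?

Subtracting seven from the interval number removes an octave: 17 − 14 = 3.
That makes a diminished seventeenth a compound diminished third — 2 octaves plus a diminished third.

d3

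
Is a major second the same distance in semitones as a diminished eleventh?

No

A major second spans 2 semitones; a diminished eleventh spans 16 semitones. They differ by 14.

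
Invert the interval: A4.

diminished 5th

Inverted interval numbers add to nine, so a fourth pairs with a fifth (4 + 5 = 9).
The quality also flips — augmented becomes diminished — giving a diminished fifth.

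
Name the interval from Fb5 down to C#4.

doubly diminished eleventh

Descending from Fb5 to C#4 is the same interval as ascending C#4 to Fb5.
C to F spans four letter names (C-D-E-F), plus an octave — that makes it an eleventh of some quality.
C#4 to Fb5 spans 15 semitones — two semitones narrower than the perfect eleventh (17) — giving a doubly diminished eleventh.
(Equivalently, a compound doubly diminished fourth: a doubly diminished fourth plus an octave.)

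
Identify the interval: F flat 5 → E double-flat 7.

minor 14th

F to E spans seven letter names (F-G-A-B-C-D-E), plus an octave: a fourteenth.
Fb5 to Ebb7 is 22 semitones, a half step short of the major fourteenth (23), so this is minor.
(Equivalently, a compound minor seventh: a minor seventh plus an octave.)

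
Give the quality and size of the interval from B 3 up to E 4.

B to E spans four letter names (B-C-D-E) — that makes it a fourth of some quality.
B3 to E4 is 5 semitones, matching the perfect fourth exactly, so the quality is perfect.

perfect fourth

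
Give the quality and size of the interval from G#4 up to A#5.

M9

G to A spans two letter names (G-A), plus an octave — that makes it a ninth of some quality.
The major ninth spans 14 semitones, and G#4 to A#5 is exactly 14 semitones — so this is a major ninth.
(Equivalently, a compound major second: a major second plus an octave.)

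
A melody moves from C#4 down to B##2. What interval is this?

Descending from C#4 to B##2 is the same interval as ascending B##2 to C#4.
B to C spans two letter names (B-C), plus an octave, so the interval is some kind of ninth.
A major ninth would be 14 semitones; B##2 to C#4 is 12, two semitones narrower, so the interval is diminished.

diminished ninth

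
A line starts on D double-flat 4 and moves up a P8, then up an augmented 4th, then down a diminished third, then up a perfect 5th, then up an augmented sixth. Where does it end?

Dbb4 up a perfect octave → Dbb5 (12 semitones).
An augmented fourth up from Dbb5 is Gb5.
Down a diminished third from Gb5: E5 (2 semitones down).
Up a perfect fifth from E5: B5 (7 semitones up).
An augmented sixth up from B5 is G##6.

G double-sharp 6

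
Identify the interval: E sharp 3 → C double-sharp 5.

major thirteenth

E to C spans six letter names (E-F-G-A-B-C), plus an octave — that makes it a thirteenth of some quality.
E#3 to C##5 is 21 semitones, matching the major thirteenth exactly, so the quality is major.
(Equivalently, a compound major sixth: a major sixth plus an octave.)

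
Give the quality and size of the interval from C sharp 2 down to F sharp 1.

P5

Descending from C#2 to F#1 is the same interval as ascending F#1 to C#2.
F to C spans five letter names (F-G-A-B-C): a fifth.
F#1 to C#2 is 7 semitones, matching the perfect fifth exactly, so the quality is perfect.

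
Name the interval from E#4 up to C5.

E to C spans six letter names (E-F-G-A-B-C): a sixth.
The major sixth is 9 semitones; here we have 7, two semitones narrower: diminished.

d6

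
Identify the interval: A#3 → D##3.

d5

Descending from A#3 to D##3 is the same interval as ascending D##3 to A#3.
D to A spans five letter names (D-E-F-G-A) — that makes it a fifth of some quality.
D##3 to A#3 spans 6 semitones — one semitone narrower than the perfect fifth (7) — giving a diminished fifth.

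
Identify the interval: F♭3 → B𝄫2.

perfect fifth

Descending from Fb3 to Bbb2 is the same interval as ascending Bbb2 to Fb3.
B to F spans five letter names (B-C-D-E-F) — that makes it a fifth of some quality.
Counting semitones, Bbb2→Fb3 is 7, which is the perfect fifth.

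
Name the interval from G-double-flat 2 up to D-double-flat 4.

perfect 12th

G to D spans five letter names (G-A-B-C-D), plus an octave — that makes it a twelfth of some quality.
Counting semitones, Gbb2→Dbb4 is 19, which is the perfect twelfth.
(Equivalently, a compound perfect fifth: a perfect fifth plus an octave.)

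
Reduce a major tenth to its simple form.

Take out an octave (7 from the number): 10 − 7 = 3.
That makes a major tenth a compound major third — an octave plus a major third.

major 3rd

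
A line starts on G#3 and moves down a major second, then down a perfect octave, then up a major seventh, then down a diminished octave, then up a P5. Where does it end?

B##2

A major second down from G#3 is F#3.
Down a perfect octave from F#3: F#2 (12 semitones down).
A major seventh up from F#2 is E#3.
A diminished octave down from E#3 is E##2.
A perfect fifth up from E##2 is B##2.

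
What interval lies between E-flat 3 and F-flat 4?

minor ninth

E to F spans two letter names (E-F), plus an octave: a ninth.
At 13 semitones, Eb3→Fb4 falls one short of a major ninth: minor.
(Equivalently, a compound minor second: a minor second plus an octave.)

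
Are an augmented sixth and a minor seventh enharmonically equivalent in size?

Yes

An augmented sixth = 10 semitones = a minor seventh; enharmonically equal.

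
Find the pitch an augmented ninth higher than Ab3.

B4

The ninth's letter: A up two letter names plus an octave → B.
An augmented ninth spans 15 semitones, so from Ab3 the target pitch is B4.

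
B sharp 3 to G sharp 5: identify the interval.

B to G spans six letter names (B-C-D-E-F-G), plus an octave — that makes it a thirteenth of some quality.
At 20 semitones, B#3→G#5 falls one short of a major thirteenth: minor.
(Equivalently, a compound minor sixth: a minor sixth plus an octave.)

minor thirteenth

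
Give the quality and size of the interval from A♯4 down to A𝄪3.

d8

Descending from A#4 to A##3 is the same interval as ascending A##3 to A#4.
A to A is the same letter name, plus an octave, so the interval is some kind of octave.
The perfect octave is 12 semitones; here we have 11, one semitone narrower: diminished.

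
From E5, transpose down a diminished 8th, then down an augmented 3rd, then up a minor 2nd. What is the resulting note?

Db4

A diminished octave down from E5 is E#4.
E#4 down an augmented third → C4 (5 semitones).
A minor second up from C4 is Db4.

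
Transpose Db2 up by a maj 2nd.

Eb2

The second takes the letter from D up to E.
Moving 2 semitones up from Db2 (the size of a major second) reaches Eb2.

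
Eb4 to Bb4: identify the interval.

perfect 5th

E to B spans five letter names (E-F-G-A-B) — that makes it a fifth of some quality.
The perfect fifth spans 7 semitones, and Eb4 to Bb4 is exactly 7 semitones — so this is a perfect fifth.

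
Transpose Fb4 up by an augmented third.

A4

Three letter names up from F: A.
Moving 5 semitones up from Fb4 (the size of an augmented third) reaches A4.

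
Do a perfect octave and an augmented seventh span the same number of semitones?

Yes

Both span 12 semitones: a perfect octave and an augmented seventh are the same chromatic distance.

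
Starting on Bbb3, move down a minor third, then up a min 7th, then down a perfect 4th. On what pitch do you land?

Cb4

Bbb3 down a minor third → Gb3 (3 semitones).
Gb3 up a minor seventh → Fb4 (10 semitones).
Fb4 down a perfect fourth → Cb4 (5 semitones).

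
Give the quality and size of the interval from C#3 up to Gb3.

doubly diminished 5th

C to G spans five letter names (C-D-E-F-G), so the interval is some kind of fifth.
C#3 to Gb3 spans 5 semitones — two semitones narrower than the perfect fifth (7) — giving a doubly diminished fifth.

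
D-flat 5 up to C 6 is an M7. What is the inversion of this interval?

The rule of nine gives the new number: 9 − 7 = 2, so a seventh becomes a second.
And major becomes minor under inversion, so we get a minor second.

m2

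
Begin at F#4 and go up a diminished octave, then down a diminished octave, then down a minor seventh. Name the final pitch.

Up a diminished octave from F#4: F5 (11 semitones up).
Down a diminished octave from F5: F#4 (11 semitones down).
A minor seventh down from F#4 is G#3.

G#3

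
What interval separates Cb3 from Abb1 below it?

Descending from Cb3 to Abb1 is the same interval as ascending Abb1 to Cb3.
A to C spans three letter names (A-B-C), plus an octave: a tenth.
Abb1 to Cb3 is 16 semitones, matching the major tenth exactly, so the quality is major.
(Equivalently, a compound major third: a major third plus an octave.)

major tenth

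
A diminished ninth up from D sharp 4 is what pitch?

E flat 5

Two letters up from D (plus an octave) reaches E.
A diminished ninth spans 12 semitones, so from D#4 the target pitch is Eb5.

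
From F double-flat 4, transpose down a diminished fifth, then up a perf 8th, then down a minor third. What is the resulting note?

A diminished fifth down from Fbb4 is Bbb3.
A perfect octave up from Bbb3 is Bbb4.
A minor third down from Bbb4 is Gb4.

G flat 4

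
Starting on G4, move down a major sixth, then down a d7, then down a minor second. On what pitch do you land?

B#2

A major sixth down from G4 is Bb3.
Down a diminished seventh from Bb3: C#3 (9 semitones down).
Down a minor second from C#3: B#2 (1 semitone down).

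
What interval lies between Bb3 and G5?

B to G spans six letter names (B-C-D-E-F-G), plus an octave, so the interval is some kind of thirteenth.
Counting semitones, Bb3→G5 is 21, which is the major thirteenth.
(Equivalently, a compound major sixth: a major sixth plus an octave.)

M13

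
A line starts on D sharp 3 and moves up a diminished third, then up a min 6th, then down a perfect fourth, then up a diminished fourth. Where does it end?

D double-flat 4

A diminished third up from D#3 is F3.
F3 up a minor sixth → Db4 (8 semitones).
Down a perfect fourth from Db4: Ab3 (5 semitones down).
Ab3 up a diminished fourth → Dbb4 (4 semitones).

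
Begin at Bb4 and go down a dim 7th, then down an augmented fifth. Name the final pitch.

F3

Down a diminished seventh from Bb4: C#4 (9 semitones down).
Down an augmented fifth from C#4: F3 (8 semitones down).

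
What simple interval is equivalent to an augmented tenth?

augmented 3rd

Each octave removed subtracts seven from the number: 10 − 7 = 3.
Quality carries through unchanged, so the simple form is an augmented third.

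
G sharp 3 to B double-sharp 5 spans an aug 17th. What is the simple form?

augmented third

Each octave removed subtracts seven from the number: 17 − 14 = 3.
Quality carries through unchanged, so the simple form is an augmented third.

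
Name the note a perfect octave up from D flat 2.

For an octave the letter name doesn't change: still D, an octave up.
A perfect octave is 12 semitones; 12 semitones up from Db2 gives Db3.

D flat 3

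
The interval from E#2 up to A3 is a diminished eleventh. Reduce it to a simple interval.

diminished fourth

Take out an octave (7 from the number): 11 − 7 = 4.
So a diminished eleventh is an octave plus a diminished fourth. The quality is unchanged.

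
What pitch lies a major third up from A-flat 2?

C 3

The third takes the letter from A up to C.
A major third is 4 semitones; 4 semitones up from Ab2 gives C3.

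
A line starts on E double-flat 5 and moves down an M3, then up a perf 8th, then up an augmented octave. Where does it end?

C flat 7

A major third down from Ebb5 is Cbb5.
Up a perfect octave from Cbb5: Cbb6 (12 semitones up).
An augmented octave up from Cbb6 is Cb7.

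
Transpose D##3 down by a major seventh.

The seventh takes the letter from D down to E.
Moving 11 semitones down from D##3 (the size of a major seventh) reaches E#2.

E#2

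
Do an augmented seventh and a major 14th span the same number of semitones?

No

12 semitones (augmented seventh) vs 23 semitones (major fourteenth): not equal.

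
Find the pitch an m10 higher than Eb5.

Counting three letter names plus an octave up from E lands on G.
A minor tenth is 15 semitones; 15 semitones up from Eb5 gives Gb6.

Gb6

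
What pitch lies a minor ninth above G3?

The ninth's letter: G up two letter names plus an octave → A.
Moving 13 semitones up from G3 (the size of a minor ninth) reaches Ab4.

Ab4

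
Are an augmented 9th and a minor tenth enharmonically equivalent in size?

An augmented ninth spans 15 semitones, and a minor tenth also spans 15 semitones — they're enharmonic.

Yes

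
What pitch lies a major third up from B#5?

D##6

Counting three letter names up from B lands on D.
Moving 4 semitones up from B#5 (the size of a major third) reaches D##6.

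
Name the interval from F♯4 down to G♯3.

Descending from F#4 to G#3 is the same interval as ascending G#3 to F#4.
G to F spans seven letter names (G-A-B-C-D-E-F), so the interval is some kind of seventh.
At 10 semitones, G#3→F#4 falls one short of a major seventh: minor.

minor seventh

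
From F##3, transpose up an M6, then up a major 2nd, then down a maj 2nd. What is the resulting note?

D##4

A major sixth up from F##3 is D##4.
D##4 up a major second → E##4 (2 semitones).
E##4 down a major second → D##4 (2 semitones).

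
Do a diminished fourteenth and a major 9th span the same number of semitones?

No

A diminished fourteenth spans 21 semitones; a major ninth spans 14 semitones. They differ by 7.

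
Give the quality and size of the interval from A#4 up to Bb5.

A to B spans two letter names (A-B), plus an octave, so the interval is some kind of ninth.
A major ninth would be 14 semitones; A#4 to Bb5 is 12, two semitones narrower, so the interval is diminished.

diminished 9th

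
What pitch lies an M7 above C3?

B3

The seventh takes the letter from C up to B.
Moving 11 semitones up from C3 (the size of a major seventh) reaches B3.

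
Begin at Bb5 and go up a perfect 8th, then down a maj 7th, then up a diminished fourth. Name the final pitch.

Fbb6

Bb5 up a perfect octave → Bb6 (12 semitones).
Down a major seventh from Bb6: Cb6 (11 semitones down).
Cb6 up a diminished fourth → Fbb6 (4 semitones).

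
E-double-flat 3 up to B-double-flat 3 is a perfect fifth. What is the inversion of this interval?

The rule of nine gives the new number: 9 − 5 = 4, so a fifth becomes a fourth.
And perfect stays perfect under inversion, so we get a perfect fourth.

P4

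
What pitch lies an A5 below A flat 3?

D double-flat 3

Counting five letter names down from A lands on D.
An augmented fifth spans 8 semitones, so from Ab3 the target pitch is Dbb3.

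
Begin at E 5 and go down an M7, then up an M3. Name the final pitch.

A 4

Down a major seventh from E5: F4 (11 semitones down).
Up a major third from F4: A4 (4 semitones up).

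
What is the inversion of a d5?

Inverted interval numbers add to nine, so a fifth pairs with a fourth (5 + 4 = 9).
And diminished becomes augmented under inversion, so we get an augmented fourth.

A4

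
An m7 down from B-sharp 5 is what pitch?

C-double-sharp 5

The seventh takes the letter from B down to C.
A minor seventh spans 10 semitones, so from B#5 the target pitch is C##5.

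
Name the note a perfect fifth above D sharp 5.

A sharp 5

The fifth takes the letter from D up to A.
Moving 7 semitones up from D#5 (the size of a perfect fifth) reaches A#5.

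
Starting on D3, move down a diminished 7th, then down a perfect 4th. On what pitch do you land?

B#1

A diminished seventh down from D3 is E#2.
Down a perfect fourth from E#2: B#1 (5 semitones down).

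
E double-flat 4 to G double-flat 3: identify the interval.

Descending from Ebb4 to Gbb3 is the same interval as ascending Gbb3 to Ebb4.
G to E spans six letter names (G-A-B-C-D-E) — that makes it a sixth of some quality.
Counting semitones, Gbb3→Ebb4 is 9, which is the major sixth.

major sixth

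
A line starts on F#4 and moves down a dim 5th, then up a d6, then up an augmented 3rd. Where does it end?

B#4

Down a diminished fifth from F#4: B#3 (6 semitones down).
B#3 up a diminished sixth → G4 (7 semitones).
G4 up an augmented third → B#4 (5 semitones).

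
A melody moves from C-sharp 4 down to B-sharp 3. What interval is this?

Descending from C#4 to B#3 is the same interval as ascending B#3 to C#4.
B to C spans two letter names (B-C), so the interval is some kind of second.
A major second would be 2 semitones, but B#3 to C#4 is 1 — one semitone narrower, making it a minor second.

m2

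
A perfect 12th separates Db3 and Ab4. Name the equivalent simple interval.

P5

Subtracting seven from the interval number removes an octave: 12 − 7 = 5.
Quality carries through unchanged, so the simple form is a perfect fifth.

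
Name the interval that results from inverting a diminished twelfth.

augmented fourth

First reduce the compound diminished twelfth to its simple form, a diminished fifth.
The rule of nine gives the new number: 9 − 5 = 4, so a fifth becomes a fourth.
The quality also flips — diminished becomes augmented — giving an augmented fourth.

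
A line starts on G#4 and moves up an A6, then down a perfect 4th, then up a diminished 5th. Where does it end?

G#4 up an augmented sixth → E##5 (10 semitones).
E##5 down a perfect fourth → B##4 (5 semitones).
B##4 up a diminished fifth → F##5 (6 semitones).

F##5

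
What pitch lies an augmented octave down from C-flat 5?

C-double-flat 4

An octave keeps the letter name C, an octave down from C.
Moving 13 semitones down from Cb5 (the size of an augmented octave) reaches Cbb4.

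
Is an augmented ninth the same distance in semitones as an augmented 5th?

No

An augmented ninth spans 15 semitones; an augmented fifth spans 8 semitones. They differ by 7.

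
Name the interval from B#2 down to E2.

augmented fifth

Descending from B#2 to E2 is the same interval as ascending E2 to B#2.
E to B spans five letter names (E-F-G-A-B) — that makes it a fifth of some quality.
A perfect fifth would be 7 semitones; E2 to B#2 is 8, one semitone wider, so the interval is augmented.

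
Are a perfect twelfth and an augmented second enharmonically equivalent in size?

A perfect twelfth is 19 semitones but an augmented second is 3 semitones — different sizes.

No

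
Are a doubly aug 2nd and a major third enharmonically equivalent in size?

Yes

A doubly augmented second = 4 semitones = a major third; enharmonically equal.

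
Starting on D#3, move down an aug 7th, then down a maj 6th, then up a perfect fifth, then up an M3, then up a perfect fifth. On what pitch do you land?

Down an augmented seventh from D#3: Eb2 (12 semitones down).
A major sixth down from Eb2 is Gb1.
Up a perfect fifth from Gb1: Db2 (7 semitones up).
Db2 up a major third → F2 (4 semitones).
F2 up a perfect fifth → C3 (7 semitones).

C3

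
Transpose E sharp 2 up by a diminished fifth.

The fifth takes the letter from E up to B.
A diminished fifth spans 6 semitones, so from E#2 the target pitch is B2.

B 2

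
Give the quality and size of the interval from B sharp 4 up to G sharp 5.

m6

B to G spans six letter names (B-C-D-E-F-G) — that makes it a sixth of some quality.
A major sixth would be 9 semitones, but B#4 to G#5 is 8 — one semitone narrower, making it a minor sixth.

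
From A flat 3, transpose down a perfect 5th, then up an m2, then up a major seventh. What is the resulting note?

A perfect fifth down from Ab3 is Db3.
A minor second up from Db3 is Ebb3.
Up a major seventh from Ebb3: Db4 (11 semitones up).

D flat 4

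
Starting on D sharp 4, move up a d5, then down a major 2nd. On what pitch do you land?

Up a diminished fifth from D#4: A4 (6 semitones up).
Down a major second from A4: G4 (2 semitones down).

G 4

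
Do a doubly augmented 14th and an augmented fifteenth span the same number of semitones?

Yes

A doubly augmented fourteenth spans 25 semitones, and an augmented fifteenth also spans 25 semitones — they're enharmonic.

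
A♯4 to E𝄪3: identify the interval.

Descending from A#4 to E##3 is the same interval as ascending E##3 to A#4.
E to A spans four letter names (E-F-G-A), plus an octave, so the interval is some kind of eleventh.
A perfect eleventh would be 17 semitones; E##3 to A#4 is 16, one semitone narrower, so the interval is diminished.
(Equivalently, a compound diminished fourth: a diminished fourth plus an octave.)

diminished eleventh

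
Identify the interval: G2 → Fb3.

diminished seventh

G to F spans seven letter names (G-A-B-C-D-E-F) — that makes it a seventh of some quality.
The major seventh is 11 semitones; here we have 9, two semitones narrower: diminished.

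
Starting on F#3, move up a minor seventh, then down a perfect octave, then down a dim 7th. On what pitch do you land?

A minor seventh up from F#3 is E4.
Down a perfect octave from E4: E3 (12 semitones down).
E3 down a diminished seventh → F##2 (9 semitones).

F##2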